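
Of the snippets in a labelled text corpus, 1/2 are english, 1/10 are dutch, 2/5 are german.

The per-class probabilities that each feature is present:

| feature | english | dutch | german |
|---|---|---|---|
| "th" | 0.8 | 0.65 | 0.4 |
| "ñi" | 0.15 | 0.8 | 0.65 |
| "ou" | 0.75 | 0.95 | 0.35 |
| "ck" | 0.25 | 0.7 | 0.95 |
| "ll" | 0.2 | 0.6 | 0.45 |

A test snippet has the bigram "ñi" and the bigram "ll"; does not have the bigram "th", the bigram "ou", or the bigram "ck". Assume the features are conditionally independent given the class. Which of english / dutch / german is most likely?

english: 0.5 × (1−0.8) × 0.15 × (1−0.75) × (1−0.25) × 0.2 = 0.0005625
dutch: 0.1 × (1−0.65) × 0.8 × (1−0.95) × (1−0.7) × 0.6 = 0.000252
german: 0.4 × (1−0.4) × 0.65 × (1−0.35) × (1−0.95) × 0.45 = 0.0022815
Highest score → german.

german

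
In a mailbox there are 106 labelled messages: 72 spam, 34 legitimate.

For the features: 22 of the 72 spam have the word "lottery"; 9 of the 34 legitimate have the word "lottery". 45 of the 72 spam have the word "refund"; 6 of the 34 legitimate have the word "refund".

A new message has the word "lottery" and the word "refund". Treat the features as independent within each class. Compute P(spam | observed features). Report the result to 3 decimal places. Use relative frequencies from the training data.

0.896

spam: (72/106) × (22/72) × (45/72) ≈ 0.129717
legitimate: (34/106) × (9/34) × (6/34) ≈ 0.0149834
P(spam | x) = 0.129717 / 0.1447004 ≈ 0.896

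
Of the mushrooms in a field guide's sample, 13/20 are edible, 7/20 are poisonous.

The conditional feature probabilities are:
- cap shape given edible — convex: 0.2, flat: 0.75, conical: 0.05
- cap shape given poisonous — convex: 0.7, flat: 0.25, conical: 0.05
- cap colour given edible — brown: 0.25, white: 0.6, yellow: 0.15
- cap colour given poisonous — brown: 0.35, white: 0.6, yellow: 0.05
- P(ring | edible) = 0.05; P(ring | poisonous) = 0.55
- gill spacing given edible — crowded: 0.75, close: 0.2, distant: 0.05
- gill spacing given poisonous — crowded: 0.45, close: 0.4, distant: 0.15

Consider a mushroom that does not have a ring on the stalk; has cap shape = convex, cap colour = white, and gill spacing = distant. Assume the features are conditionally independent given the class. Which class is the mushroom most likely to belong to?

edible: 0.65 × 0.2 × 0.6 × (1−0.05) × 0.05 = 0.003705
poisonous: 0.35 × 0.7 × 0.6 × (1−0.55) × 0.15 = 0.0099225
Highest score → poisonous.

poisonous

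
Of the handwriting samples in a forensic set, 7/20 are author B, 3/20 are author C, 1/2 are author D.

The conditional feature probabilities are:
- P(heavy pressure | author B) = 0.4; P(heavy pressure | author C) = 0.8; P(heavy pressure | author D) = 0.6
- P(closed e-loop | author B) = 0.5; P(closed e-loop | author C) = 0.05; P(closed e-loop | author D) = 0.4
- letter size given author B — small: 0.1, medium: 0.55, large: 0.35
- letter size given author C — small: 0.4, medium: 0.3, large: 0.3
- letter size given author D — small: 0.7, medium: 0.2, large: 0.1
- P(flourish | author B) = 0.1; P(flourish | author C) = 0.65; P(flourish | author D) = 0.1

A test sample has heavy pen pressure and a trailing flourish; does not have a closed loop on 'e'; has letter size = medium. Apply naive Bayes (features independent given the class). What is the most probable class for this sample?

author C

author B: 0.35 × 0.4 × (1−0.5) × 0.55 × 0.1 = 0.00385
author C: 0.15 × 0.8 × (1−0.05) × 0.3 × 0.65 = 0.02223
author D: 0.5 × 0.6 × (1−0.4) × 0.2 × 0.1 = 0.0036
Highest score → author C.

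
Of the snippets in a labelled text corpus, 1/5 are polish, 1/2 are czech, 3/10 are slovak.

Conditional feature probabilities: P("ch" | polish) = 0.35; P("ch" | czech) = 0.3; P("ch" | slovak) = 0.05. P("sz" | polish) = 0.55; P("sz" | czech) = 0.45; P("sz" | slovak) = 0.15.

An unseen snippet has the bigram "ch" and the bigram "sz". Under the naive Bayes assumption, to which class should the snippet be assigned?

polish: 0.2 × 0.35 × 0.55 = 0.0385
czech: 0.5 × 0.3 × 0.45 = 0.0675
slovak: 0.3 × 0.05 × 0.15 = 0.00225
Highest score → czech.

czech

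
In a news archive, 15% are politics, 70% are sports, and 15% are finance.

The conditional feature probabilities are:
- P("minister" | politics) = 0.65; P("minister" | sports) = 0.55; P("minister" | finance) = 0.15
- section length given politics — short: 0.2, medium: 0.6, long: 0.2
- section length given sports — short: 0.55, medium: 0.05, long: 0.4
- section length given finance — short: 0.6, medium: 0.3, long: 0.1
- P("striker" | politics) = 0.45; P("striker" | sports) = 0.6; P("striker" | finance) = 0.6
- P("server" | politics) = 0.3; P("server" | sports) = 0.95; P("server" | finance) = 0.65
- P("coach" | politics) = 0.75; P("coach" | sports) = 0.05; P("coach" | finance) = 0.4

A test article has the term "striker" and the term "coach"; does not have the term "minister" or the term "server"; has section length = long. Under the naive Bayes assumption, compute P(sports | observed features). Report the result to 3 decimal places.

0.051

politics: 0.15 × (1−0.65) × 0.2 × 0.45 × (1−0.3) × 0.75 = 0.002480625
sports: 0.7 × (1−0.55) × 0.4 × 0.6 × (1−0.95) × 0.05 = 0.000189
finance: 0.15 × (1−0.15) × 0.1 × 0.6 × (1−0.65) × 0.4 = 0.001071
P(sports | x) = 0.000189 / 0.003740625 ≈ 0.051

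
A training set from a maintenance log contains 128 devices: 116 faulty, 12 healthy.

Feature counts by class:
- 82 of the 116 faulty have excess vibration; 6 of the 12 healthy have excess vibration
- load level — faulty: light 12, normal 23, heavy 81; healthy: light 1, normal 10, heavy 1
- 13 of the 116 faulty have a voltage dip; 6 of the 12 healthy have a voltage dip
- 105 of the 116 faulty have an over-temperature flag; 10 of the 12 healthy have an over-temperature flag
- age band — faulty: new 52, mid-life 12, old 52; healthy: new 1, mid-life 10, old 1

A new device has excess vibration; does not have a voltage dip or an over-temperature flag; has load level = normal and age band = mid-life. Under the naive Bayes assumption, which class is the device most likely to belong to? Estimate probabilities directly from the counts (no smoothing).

faulty: (116/128) × (82/116) × (23/116) × (103/116) × (11/116) × (12/116) ≈ 0.0011064
healthy: (12/128) × (6/12) × (10/12) × (6/12) × (2/12) × (10/12) ≈ 0.00271267
Highest score → healthy.

healthy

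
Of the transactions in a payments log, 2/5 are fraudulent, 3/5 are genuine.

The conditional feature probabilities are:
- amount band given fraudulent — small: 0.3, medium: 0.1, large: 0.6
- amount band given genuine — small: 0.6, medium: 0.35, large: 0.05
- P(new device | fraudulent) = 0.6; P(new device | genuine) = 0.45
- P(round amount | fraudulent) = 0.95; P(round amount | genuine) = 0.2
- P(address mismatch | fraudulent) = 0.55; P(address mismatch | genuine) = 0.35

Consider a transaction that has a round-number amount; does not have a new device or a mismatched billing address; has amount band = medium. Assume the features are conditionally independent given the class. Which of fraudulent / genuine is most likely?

fraudulent: 0.4 × 0.1 × (1−0.6) × 0.95 × (1−0.55) = 0.00684
genuine: 0.6 × 0.35 × (1−0.45) × 0.2 × (1−0.35) = 0.015015
Highest score → genuine.

genuine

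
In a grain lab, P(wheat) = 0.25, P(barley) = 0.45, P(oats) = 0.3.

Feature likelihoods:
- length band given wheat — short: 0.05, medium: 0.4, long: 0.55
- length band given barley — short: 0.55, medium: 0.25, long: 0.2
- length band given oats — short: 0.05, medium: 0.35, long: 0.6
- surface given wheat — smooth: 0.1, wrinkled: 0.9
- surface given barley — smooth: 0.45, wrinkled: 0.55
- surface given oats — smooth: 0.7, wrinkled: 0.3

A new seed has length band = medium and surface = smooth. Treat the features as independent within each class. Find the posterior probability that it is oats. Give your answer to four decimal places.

0.5480

wheat: 0.25 × 0.4 × 0.1 = 0.01
barley: 0.45 × 0.25 × 0.45 = 0.050625
oats: 0.3 × 0.35 × 0.7 = 0.0735
P(oats | x) = 0.0735 / 0.134125 ≈ 0.5480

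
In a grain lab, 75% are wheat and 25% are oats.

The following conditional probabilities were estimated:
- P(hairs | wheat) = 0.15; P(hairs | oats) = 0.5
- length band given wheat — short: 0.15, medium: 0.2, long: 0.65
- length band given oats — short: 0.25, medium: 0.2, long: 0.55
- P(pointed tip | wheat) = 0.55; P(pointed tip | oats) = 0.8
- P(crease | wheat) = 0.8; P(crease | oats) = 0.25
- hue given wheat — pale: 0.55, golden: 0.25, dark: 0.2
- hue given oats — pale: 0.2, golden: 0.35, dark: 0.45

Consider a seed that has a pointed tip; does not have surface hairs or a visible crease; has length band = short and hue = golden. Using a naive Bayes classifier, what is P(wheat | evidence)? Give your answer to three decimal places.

wheat: 0.75 × (1−0.15) × 0.15 × 0.55 × (1−0.8) × 0.25 = 0.0026296875
oats: 0.25 × (1−0.5) × 0.25 × 0.8 × (1−0.25) × 0.35 = 0.0065625
P(wheat | x) = 0.0026296875 / 0.0091921875 ≈ 0.286

0.286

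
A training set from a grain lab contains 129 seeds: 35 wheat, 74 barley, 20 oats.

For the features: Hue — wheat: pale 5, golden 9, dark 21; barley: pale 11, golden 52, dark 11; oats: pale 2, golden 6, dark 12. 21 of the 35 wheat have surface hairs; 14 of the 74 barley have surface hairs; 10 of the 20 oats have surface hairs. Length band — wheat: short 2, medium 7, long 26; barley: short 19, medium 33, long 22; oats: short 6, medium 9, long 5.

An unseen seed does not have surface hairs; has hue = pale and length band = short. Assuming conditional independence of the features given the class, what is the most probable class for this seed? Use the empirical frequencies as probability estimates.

barley

wheat: (35/129) × (5/35) × (14/35) × (2/35) ≈ 0.000885936
barley: (74/129) × (11/74) × (60/74) × (19/74) ≈ 0.0177519
oats: (20/129) × (2/20) × (10/20) × (6/20) ≈ 0.00232558
Highest score → barley.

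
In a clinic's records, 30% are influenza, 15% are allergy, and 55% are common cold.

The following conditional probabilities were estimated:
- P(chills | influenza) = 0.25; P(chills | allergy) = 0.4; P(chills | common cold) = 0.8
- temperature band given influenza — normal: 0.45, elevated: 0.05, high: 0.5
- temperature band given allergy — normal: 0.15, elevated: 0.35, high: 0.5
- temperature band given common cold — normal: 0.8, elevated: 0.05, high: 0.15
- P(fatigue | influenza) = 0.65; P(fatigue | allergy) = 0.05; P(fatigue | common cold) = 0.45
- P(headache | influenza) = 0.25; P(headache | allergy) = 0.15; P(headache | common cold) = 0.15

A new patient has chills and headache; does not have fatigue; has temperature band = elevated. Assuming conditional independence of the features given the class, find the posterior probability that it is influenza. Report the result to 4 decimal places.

influenza: 0.3 × 0.25 × 0.05 × (1−0.65) × 0.25 = 0.000328125
allergy: 0.15 × 0.4 × 0.35 × (1−0.05) × 0.15 = 0.0029925
common cold: 0.55 × 0.8 × 0.05 × (1−0.45) × 0.15 = 0.001815
P(influenza | x) = 0.000328125 / 0.005135625 ≈ 0.0639

0.0639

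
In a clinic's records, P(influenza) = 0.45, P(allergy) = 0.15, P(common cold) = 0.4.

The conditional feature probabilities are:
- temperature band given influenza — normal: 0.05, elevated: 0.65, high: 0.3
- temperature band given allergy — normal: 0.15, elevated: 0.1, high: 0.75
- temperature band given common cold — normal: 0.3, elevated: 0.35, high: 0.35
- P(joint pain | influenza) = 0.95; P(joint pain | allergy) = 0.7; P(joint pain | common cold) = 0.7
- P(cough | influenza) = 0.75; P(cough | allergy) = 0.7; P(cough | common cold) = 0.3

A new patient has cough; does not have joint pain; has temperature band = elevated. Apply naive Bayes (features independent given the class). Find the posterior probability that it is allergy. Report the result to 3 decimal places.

influenza: 0.45 × 0.65 × (1−0.95) × 0.75 = 0.01096875
allergy: 0.15 × 0.1 × (1−0.7) × 0.7 = 0.00315
common cold: 0.4 × 0.35 × (1−0.7) × 0.3 = 0.0126
P(allergy | x) = 0.00315 / 0.02671875 ≈ 0.118

0.118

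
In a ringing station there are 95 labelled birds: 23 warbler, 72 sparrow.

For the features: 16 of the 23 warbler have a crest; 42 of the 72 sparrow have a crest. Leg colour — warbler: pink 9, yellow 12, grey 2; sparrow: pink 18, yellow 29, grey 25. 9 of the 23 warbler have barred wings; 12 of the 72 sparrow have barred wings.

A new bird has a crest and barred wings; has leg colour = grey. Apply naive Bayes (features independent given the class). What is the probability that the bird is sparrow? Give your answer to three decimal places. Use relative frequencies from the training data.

warbler: (23/95) × (16/23) × (2/23) × (9/23) ≈ 0.00573077
sparrow: (72/95) × (42/72) × (25/72) × (12/72) ≈ 0.0255848
P(sparrow | x) = 0.0255848 / 0.03131557 ≈ 0.817

0.817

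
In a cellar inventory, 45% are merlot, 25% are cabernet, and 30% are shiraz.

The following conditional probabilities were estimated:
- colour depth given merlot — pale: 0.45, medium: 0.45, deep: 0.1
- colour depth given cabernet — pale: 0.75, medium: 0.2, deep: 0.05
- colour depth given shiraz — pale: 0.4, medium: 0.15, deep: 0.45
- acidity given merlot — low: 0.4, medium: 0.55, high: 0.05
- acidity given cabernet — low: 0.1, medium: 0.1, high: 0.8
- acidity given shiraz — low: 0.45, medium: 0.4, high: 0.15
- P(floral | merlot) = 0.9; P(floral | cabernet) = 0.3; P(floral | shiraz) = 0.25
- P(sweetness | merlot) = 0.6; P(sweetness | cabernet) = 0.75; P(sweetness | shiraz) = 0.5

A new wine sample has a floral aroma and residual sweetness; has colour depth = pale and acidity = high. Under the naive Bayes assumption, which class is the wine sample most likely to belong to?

merlot: 0.45 × 0.45 × 0.05 × 0.9 × 0.6 = 0.0054675
cabernet: 0.25 × 0.75 × 0.8 × 0.3 × 0.75 = 0.03375
shiraz: 0.3 × 0.4 × 0.15 × 0.25 × 0.5 = 0.00225
Highest score → cabernet.

cabernet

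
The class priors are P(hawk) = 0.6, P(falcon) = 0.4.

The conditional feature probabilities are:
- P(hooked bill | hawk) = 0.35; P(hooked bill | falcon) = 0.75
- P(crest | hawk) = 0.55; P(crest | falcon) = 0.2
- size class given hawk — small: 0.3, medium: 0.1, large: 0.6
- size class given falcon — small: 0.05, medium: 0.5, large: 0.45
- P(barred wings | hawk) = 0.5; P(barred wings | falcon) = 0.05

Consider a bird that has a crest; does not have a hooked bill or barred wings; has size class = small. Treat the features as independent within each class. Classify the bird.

hawk

hawk: 0.6 × (1−0.35) × 0.55 × 0.3 × (1−0.5) = 0.032175
falcon: 0.4 × (1−0.75) × 0.2 × 0.05 × (1−0.05) = 0.00095
Highest score → hawk.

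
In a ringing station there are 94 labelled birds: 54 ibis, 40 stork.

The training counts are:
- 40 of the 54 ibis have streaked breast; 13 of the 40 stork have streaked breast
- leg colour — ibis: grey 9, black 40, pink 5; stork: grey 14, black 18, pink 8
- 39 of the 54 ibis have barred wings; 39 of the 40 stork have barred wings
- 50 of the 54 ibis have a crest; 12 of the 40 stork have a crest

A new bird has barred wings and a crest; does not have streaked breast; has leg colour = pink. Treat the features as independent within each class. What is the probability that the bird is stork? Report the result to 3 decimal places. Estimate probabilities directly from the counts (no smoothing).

ibis: (54/94) × (14/54) × (5/54) × (39/54) × (50/54) ≈ 0.00922197
stork: (40/94) × (27/40) × (8/40) × (39/40) × (12/40) ≈ 0.0168032
P(stork | x) = 0.0168032 / 0.02602517 ≈ 0.646

0.646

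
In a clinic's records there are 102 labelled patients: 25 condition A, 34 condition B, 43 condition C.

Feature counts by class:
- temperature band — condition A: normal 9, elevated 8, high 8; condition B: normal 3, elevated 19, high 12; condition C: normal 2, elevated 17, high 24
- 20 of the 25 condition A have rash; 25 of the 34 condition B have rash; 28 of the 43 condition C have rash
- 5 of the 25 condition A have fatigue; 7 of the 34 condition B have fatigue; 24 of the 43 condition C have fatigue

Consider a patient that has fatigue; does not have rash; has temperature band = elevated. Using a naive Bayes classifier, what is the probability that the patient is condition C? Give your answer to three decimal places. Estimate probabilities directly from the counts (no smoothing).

0.709

condition A: (25/102) × (8/25) × (5/25) × (5/25) ≈ 0.00313725
condition B: (34/102) × (19/34) × (9/34) × (7/34) ≈ 0.0101516
condition C: (43/102) × (17/43) × (15/43) × (24/43) ≈ 0.03245
P(condition C | x) = 0.03245 / 0.04573885 ≈ 0.709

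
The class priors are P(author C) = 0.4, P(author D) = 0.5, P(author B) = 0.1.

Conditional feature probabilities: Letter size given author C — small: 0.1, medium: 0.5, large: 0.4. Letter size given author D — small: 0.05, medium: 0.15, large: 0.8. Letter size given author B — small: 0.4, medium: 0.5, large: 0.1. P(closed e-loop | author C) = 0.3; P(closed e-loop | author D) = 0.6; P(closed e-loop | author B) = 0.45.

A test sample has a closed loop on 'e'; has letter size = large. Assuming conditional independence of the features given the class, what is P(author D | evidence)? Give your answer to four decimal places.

0.8205

author C: 0.4 × 0.4 × 0.3 = 0.048
author D: 0.5 × 0.8 × 0.6 = 0.24
author B: 0.1 × 0.1 × 0.45 = 0.0045
P(author D | x) = 0.24 / 0.2925 ≈ 0.8205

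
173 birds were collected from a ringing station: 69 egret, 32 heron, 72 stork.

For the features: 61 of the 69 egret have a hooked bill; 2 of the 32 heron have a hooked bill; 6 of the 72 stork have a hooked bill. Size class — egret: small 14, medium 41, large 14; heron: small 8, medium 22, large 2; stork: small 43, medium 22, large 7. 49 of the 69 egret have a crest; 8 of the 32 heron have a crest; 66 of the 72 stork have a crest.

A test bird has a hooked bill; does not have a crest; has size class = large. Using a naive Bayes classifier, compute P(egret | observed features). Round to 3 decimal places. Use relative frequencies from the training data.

egret: (69/173) × (61/69) × (14/69) × (20/69) ≈ 0.0207369
heron: (32/173) × (2/32) × (2/32) × (24/32) ≈ 0.000541908
stork: (72/173) × (6/72) × (7/72) × (6/72) ≈ 0.000280989
P(egret | x) = 0.0207369 / 0.021559797 ≈ 0.962

0.962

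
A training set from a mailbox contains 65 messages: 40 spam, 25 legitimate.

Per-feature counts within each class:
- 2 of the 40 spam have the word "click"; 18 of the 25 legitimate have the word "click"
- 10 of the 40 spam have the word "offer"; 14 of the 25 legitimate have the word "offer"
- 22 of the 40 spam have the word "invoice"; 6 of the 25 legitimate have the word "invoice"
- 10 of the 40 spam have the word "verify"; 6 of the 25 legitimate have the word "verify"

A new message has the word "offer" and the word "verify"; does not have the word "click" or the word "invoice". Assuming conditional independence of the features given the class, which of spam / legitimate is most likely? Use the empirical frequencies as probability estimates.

spam: (40/65) × (38/40) × (10/40) × (18/40) × (10/40) ≈ 0.0164423
legitimate: (25/65) × (7/25) × (14/25) × (19/25) × (6/25) ≈ 0.0110001
Highest score → spam.

spam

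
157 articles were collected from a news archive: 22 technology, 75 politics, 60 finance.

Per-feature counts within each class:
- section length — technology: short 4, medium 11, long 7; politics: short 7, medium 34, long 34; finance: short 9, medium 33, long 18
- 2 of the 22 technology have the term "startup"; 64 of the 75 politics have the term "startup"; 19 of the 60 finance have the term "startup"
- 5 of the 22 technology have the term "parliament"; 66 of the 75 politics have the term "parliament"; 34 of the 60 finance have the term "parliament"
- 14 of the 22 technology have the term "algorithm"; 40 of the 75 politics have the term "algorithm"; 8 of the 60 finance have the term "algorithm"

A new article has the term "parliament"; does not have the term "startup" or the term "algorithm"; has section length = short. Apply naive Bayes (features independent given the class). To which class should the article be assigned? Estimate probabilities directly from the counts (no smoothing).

finance

technology: (22/157) × (4/22) × (20/22) × (5/22) × (8/22) ≈ 0.00191418
politics: (75/157) × (7/75) × (11/75) × (66/75) × (35/75) ≈ 0.00268546
finance: (60/157) × (9/60) × (41/60) × (34/60) × (52/60) ≈ 0.0192378
Highest score → finance.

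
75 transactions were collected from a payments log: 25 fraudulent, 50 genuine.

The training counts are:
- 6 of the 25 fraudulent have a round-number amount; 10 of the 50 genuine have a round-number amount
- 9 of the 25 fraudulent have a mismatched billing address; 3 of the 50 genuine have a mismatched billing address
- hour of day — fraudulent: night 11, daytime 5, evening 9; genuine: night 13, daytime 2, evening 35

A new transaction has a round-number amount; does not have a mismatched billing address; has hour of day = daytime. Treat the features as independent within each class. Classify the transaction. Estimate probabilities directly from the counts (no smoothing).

fraudulent

fraudulent: (25/75) × (6/25) × (16/25) × (5/25) = 0.01024
genuine: (50/75) × (10/50) × (47/50) × (2/50) ≈ 0.00501333
Highest score → fraudulent.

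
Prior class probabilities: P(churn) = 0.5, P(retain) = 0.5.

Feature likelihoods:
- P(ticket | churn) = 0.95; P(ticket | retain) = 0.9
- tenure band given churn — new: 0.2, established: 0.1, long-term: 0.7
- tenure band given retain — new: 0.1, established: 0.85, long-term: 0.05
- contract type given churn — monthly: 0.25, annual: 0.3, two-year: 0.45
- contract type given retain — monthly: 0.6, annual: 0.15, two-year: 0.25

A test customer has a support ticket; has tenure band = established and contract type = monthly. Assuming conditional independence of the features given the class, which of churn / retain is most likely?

churn: 0.5 × 0.95 × 0.1 × 0.25 = 0.011875
retain: 0.5 × 0.9 × 0.85 × 0.6 = 0.2295
Highest score → retain.

retain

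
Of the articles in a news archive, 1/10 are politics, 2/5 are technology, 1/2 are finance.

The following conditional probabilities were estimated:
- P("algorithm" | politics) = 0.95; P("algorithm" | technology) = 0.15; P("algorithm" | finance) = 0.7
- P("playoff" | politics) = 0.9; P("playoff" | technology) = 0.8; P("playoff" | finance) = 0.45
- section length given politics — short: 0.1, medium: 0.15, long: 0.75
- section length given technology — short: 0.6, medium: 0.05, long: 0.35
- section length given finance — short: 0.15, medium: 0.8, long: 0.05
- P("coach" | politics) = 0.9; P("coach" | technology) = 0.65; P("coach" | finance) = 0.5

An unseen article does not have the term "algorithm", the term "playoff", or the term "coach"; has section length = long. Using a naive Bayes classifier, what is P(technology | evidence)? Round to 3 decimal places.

politics: 0.1 × (1−0.95) × (1−0.9) × 0.75 × (1−0.9) = 0.0000375
technology: 0.4 × (1−0.15) × (1−0.8) × 0.35 × (1−0.65) = 0.00833
finance: 0.5 × (1−0.7) × (1−0.45) × 0.05 × (1−0.5) = 0.0020625
P(technology | x) = 0.00833 / 0.01043 ≈ 0.799

0.799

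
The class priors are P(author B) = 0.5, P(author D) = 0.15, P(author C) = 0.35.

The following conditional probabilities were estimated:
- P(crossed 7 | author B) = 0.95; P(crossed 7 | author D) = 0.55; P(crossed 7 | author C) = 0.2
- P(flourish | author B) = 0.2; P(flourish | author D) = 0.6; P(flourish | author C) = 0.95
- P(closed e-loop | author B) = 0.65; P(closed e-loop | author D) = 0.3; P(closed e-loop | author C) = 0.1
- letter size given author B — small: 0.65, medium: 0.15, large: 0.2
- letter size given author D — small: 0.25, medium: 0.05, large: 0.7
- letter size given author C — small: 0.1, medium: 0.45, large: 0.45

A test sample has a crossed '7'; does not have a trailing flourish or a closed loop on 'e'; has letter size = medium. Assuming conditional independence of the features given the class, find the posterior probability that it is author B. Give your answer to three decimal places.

author B: 0.5 × 0.95 × (1−0.2) × (1−0.65) × 0.15 = 0.01995
author D: 0.15 × 0.55 × (1−0.6) × (1−0.3) × 0.05 = 0.001155
author C: 0.35 × 0.2 × (1−0.95) × (1−0.1) × 0.45 = 0.0014175
P(author B | x) = 0.01995 / 0.0225225 ≈ 0.886

0.886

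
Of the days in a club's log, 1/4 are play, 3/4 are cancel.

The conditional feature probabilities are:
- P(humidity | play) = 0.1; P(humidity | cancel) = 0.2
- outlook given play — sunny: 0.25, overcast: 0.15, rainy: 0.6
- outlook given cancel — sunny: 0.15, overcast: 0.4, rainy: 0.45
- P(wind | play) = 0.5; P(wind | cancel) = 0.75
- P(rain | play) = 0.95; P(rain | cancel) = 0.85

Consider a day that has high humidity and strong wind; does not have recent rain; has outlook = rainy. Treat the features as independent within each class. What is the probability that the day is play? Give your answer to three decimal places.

0.047

play: 0.25 × 0.1 × 0.6 × 0.5 × (1−0.95) = 0.000375
cancel: 0.75 × 0.2 × 0.45 × 0.75 × (1−0.85) = 0.00759375
P(play | x) = 0.000375 / 0.00796875 ≈ 0.047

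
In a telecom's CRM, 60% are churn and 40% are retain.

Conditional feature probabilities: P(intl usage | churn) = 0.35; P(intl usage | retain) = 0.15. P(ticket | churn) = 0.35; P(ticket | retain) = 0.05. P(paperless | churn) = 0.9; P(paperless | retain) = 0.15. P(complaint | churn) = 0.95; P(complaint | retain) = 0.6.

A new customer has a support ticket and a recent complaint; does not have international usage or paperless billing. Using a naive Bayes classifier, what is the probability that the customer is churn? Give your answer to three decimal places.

churn: 0.6 × (1−0.35) × 0.35 × (1−0.9) × 0.95 = 0.0129675
retain: 0.4 × (1−0.15) × 0.05 × (1−0.15) × 0.6 = 0.00867
P(churn | x) = 0.0129675 / 0.0216375 ≈ 0.599

0.599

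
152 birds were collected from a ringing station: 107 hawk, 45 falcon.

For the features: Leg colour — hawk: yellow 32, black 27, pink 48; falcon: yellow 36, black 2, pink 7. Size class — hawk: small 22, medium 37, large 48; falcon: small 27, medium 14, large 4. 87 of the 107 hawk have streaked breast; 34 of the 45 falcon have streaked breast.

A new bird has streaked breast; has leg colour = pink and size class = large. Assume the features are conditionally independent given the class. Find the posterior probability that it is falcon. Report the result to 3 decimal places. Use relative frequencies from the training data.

hawk: (107/152) × (48/107) × (48/107) × (87/107) ≈ 0.115184
falcon: (45/152) × (7/45) × (4/45) × (34/45) ≈ 0.00309292
P(falcon | x) = 0.00309292 / 0.11827692 ≈ 0.026

0.026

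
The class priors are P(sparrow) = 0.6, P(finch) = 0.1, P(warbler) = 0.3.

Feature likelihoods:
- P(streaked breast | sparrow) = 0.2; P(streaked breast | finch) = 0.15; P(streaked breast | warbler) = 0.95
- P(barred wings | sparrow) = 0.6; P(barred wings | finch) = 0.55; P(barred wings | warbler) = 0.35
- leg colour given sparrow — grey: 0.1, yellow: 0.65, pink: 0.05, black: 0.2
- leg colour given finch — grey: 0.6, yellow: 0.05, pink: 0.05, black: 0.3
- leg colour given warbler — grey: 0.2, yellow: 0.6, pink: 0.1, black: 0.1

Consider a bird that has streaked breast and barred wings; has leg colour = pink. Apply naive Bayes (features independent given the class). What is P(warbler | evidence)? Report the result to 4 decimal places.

sparrow: 0.6 × 0.2 × 0.6 × 0.05 = 0.0036
finch: 0.1 × 0.15 × 0.55 × 0.05 = 0.0004125
warbler: 0.3 × 0.95 × 0.35 × 0.1 = 0.009975
P(warbler | x) = 0.009975 / 0.0139875 ≈ 0.7131

0.7131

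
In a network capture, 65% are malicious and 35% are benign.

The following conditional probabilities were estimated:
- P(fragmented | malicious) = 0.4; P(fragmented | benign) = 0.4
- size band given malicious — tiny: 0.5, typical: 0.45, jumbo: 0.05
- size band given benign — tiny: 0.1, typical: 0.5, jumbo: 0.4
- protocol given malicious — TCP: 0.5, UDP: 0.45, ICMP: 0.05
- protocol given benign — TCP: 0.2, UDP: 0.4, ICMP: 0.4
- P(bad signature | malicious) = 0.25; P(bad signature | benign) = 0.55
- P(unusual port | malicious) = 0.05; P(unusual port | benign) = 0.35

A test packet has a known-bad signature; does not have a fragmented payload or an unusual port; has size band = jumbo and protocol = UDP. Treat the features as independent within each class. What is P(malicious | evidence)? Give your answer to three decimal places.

malicious: 0.65 × (1−0.4) × 0.05 × 0.45 × 0.25 × (1−0.05) = 0.0020840625
benign: 0.35 × (1−0.4) × 0.4 × 0.4 × 0.55 × (1−0.35) = 0.012012
P(malicious | x) = 0.0020840625 / 0.0140960625 ≈ 0.148

0.148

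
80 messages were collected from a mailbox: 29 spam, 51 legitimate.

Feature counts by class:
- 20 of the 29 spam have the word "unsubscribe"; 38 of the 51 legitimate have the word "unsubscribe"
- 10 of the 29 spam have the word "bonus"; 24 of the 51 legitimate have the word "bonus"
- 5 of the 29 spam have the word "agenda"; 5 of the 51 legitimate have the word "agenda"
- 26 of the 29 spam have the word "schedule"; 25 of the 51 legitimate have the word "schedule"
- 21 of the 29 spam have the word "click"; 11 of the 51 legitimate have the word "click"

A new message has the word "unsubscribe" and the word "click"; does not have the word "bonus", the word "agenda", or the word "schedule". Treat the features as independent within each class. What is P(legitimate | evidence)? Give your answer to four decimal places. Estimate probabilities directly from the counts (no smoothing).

0.7107

spam: (29/80) × (20/29) × (19/29) × (24/29) × (3/29) × (21/29) ≈ 0.0101544
legitimate: (51/80) × (38/51) × (27/51) × (46/51) × (26/51) × (11/51) ≈ 0.0249402
P(legitimate | x) = 0.0249402 / 0.0350946 ≈ 0.7107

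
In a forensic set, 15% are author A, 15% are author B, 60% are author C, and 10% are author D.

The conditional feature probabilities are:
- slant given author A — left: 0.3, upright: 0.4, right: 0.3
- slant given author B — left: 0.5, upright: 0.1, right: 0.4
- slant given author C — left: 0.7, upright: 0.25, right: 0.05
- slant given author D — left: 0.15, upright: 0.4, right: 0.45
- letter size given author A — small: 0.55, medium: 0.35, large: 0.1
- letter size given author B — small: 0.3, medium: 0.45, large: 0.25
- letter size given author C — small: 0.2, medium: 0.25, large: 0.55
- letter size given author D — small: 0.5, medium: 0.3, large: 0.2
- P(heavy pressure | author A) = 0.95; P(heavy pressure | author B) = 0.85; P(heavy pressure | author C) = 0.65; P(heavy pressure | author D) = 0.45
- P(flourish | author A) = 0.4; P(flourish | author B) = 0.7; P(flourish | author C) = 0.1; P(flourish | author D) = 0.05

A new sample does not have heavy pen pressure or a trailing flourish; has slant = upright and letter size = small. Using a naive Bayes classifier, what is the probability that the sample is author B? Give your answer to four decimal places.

author A: 0.15 × 0.4 × 0.55 × (1−0.95) × (1−0.4) = 0.00099
author B: 0.15 × 0.1 × 0.3 × (1−0.85) × (1−0.7) = 0.0002025
author C: 0.6 × 0.25 × 0.2 × (1−0.65) × (1−0.1) = 0.00945
author D: 0.1 × 0.4 × 0.5 × (1−0.45) × (1−0.05) = 0.01045
P(author B | x) = 0.0002025 / 0.0210925 ≈ 0.0096

0.0096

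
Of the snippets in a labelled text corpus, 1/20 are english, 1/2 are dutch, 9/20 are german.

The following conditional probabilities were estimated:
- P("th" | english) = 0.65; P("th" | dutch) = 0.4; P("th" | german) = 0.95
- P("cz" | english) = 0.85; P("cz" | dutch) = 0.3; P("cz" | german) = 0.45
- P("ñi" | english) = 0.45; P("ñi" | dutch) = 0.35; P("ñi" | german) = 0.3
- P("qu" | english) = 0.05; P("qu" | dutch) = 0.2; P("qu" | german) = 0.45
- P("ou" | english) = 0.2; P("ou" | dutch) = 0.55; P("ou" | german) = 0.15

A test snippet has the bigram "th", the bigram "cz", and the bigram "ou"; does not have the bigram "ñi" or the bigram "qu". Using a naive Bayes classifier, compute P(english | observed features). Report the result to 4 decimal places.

0.0927

english: 0.05 × 0.65 × 0.85 × (1−0.45) × (1−0.05) × 0.2 = 0.0028868125
dutch: 0.5 × 0.4 × 0.3 × (1−0.35) × (1−0.2) × 0.55 = 0.01716
german: 0.45 × 0.95 × 0.45 × (1−0.3) × (1−0.45) × 0.15 = 0.01110965625
P(english | x) = 0.0028868125 / 0.03115646875 ≈ 0.0927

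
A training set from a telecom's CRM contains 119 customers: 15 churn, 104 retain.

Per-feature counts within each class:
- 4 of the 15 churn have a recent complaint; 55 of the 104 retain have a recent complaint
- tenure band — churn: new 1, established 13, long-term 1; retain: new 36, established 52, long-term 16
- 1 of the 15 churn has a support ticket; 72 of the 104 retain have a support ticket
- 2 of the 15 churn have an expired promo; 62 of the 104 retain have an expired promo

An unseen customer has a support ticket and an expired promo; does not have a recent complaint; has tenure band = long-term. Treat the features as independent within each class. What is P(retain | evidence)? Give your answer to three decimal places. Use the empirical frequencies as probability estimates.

0.998

churn: (15/119) × (11/15) × (1/15) × (1/15) × (2/15) ≈ 0.0000547775
retain: (104/119) × (49/104) × (16/104) × (72/104) × (62/104) ≈ 0.0261453
P(retain | x) = 0.0261453 / 0.0262000775 ≈ 0.998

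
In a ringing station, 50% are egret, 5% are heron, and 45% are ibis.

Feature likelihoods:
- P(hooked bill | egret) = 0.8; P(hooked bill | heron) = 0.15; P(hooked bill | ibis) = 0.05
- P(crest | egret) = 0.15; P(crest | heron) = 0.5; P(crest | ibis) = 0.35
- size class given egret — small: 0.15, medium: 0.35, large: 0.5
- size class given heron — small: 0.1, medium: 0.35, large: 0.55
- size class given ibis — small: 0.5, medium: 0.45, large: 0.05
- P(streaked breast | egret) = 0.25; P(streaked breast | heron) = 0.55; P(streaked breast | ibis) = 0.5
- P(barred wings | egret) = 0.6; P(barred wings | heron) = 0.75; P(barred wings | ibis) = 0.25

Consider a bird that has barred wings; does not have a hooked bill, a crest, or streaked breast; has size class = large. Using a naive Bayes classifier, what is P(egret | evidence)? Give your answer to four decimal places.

egret: 0.5 × (1−0.8) × (1−0.15) × 0.5 × (1−0.25) × 0.6 = 0.019125
heron: 0.05 × (1−0.15) × (1−0.5) × 0.55 × (1−0.55) × 0.75 = 0.00394453125
ibis: 0.45 × (1−0.05) × (1−0.35) × 0.05 × (1−0.5) × 0.25 = 0.00173671875
P(egret | x) = 0.019125 / 0.02480625 ≈ 0.7710

0.7710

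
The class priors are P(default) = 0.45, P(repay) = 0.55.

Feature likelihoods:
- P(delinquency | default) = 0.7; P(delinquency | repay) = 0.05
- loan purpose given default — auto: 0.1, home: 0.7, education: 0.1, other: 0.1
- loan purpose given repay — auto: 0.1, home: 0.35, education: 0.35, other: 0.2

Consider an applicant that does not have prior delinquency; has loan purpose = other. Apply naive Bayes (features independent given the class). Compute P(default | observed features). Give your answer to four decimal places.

default: 0.45 × (1−0.7) × 0.1 = 0.0135
repay: 0.55 × (1−0.05) × 0.2 = 0.1045
P(default | x) = 0.0135 / 0.118 ≈ 0.1144

0.1144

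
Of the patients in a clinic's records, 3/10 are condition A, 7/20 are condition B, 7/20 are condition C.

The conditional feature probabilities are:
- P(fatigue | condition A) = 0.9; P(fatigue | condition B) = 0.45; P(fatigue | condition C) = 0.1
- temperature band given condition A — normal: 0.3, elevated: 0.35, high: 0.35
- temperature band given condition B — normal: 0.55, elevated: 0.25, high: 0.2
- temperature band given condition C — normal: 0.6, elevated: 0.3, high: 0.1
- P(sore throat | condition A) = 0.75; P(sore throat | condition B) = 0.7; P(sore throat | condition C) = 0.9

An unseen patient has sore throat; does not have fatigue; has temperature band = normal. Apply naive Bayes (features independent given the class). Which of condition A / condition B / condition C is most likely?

condition A: 0.3 × (1−0.9) × 0.3 × 0.75 = 0.00675
condition B: 0.35 × (1−0.45) × 0.55 × 0.7 = 0.0741125
condition C: 0.35 × (1−0.1) × 0.6 × 0.9 = 0.1701
Highest score → condition C.

condition C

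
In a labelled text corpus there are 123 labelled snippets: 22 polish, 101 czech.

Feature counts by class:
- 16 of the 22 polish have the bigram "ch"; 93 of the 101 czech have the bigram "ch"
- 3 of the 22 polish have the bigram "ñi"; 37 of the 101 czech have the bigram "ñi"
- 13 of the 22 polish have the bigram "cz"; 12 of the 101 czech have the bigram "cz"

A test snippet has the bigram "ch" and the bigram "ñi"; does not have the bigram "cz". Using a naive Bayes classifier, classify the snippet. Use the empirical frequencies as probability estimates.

czech

polish: (22/123) × (16/22) × (3/22) × (9/22) ≈ 0.0072566
czech: (101/123) × (93/101) × (37/101) × (89/101) ≈ 0.244077
Highest score → czech.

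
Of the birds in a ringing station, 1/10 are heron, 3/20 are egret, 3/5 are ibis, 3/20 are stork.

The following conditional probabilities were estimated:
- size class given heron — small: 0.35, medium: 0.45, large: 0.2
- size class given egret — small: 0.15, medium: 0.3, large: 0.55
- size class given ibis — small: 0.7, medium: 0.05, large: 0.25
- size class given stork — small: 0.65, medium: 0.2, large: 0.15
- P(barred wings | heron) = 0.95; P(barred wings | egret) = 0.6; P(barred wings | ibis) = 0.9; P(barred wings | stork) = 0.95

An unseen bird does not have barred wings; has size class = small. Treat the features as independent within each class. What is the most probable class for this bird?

ibis

heron: 0.1 × 0.35 × (1−0.95) = 0.00175
egret: 0.15 × 0.15 × (1−0.6) = 0.009
ibis: 0.6 × 0.7 × (1−0.9) = 0.042
stork: 0.15 × 0.65 × (1−0.95) = 0.004875
Highest score → ibis.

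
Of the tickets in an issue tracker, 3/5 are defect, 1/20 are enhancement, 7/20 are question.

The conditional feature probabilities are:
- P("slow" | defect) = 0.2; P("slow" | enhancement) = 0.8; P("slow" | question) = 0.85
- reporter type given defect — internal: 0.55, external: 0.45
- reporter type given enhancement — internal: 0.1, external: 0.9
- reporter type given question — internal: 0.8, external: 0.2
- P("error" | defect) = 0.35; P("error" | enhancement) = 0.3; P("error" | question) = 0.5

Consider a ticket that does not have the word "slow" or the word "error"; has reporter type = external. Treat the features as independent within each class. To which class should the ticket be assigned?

defect

defect: 0.6 × (1−0.2) × 0.45 × (1−0.35) = 0.1404
enhancement: 0.05 × (1−0.8) × 0.9 × (1−0.3) = 0.0063
question: 0.35 × (1−0.85) × 0.2 × (1−0.5) = 0.00525
Highest score → defect.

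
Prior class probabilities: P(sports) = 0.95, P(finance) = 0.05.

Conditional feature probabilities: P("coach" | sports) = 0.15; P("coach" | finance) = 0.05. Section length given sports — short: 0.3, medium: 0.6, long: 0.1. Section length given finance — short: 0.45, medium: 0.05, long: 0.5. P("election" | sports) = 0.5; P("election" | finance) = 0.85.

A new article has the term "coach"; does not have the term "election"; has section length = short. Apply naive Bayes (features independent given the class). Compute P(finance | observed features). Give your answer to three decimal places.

sports: 0.95 × 0.15 × 0.3 × (1−0.5) = 0.021375
finance: 0.05 × 0.05 × 0.45 × (1−0.85) = 0.00016875
P(finance | x) = 0.00016875 / 0.02154375 ≈ 0.008

0.008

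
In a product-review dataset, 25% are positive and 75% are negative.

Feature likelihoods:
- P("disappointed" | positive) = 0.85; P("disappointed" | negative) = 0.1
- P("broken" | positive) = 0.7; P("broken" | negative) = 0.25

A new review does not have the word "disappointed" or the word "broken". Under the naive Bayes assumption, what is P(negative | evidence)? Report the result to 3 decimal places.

0.978

positive: 0.25 × (1−0.85) × (1−0.7) = 0.01125
negative: 0.75 × (1−0.1) × (1−0.25) = 0.50625
P(negative | x) = 0.50625 / 0.5175 ≈ 0.978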